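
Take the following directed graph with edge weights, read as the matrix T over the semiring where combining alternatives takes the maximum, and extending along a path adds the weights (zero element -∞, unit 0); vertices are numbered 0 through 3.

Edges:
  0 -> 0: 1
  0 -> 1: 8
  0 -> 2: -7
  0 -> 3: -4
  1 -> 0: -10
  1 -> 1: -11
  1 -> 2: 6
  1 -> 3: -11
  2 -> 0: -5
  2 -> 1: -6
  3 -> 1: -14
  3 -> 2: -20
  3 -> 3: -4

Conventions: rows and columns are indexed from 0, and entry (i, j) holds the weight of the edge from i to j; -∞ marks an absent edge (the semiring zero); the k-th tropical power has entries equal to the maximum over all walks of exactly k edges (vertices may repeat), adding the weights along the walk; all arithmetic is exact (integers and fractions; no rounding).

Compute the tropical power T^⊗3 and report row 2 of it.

T^⊗2:
  [2, 9, 14, -3]
  [1, 0, -5, -14]
  [-4, 3, 0, -9]
  [-24, -18, -8, -8]
T^⊗3:
  [9, 10, 15, -2]
  [2, 9, 6, -3]
  [-3, 4, 9, -8]
  [-13, -14, -12, -12]
Answer: row 2 of T^⊗3 = [-3, 4, 9, -8]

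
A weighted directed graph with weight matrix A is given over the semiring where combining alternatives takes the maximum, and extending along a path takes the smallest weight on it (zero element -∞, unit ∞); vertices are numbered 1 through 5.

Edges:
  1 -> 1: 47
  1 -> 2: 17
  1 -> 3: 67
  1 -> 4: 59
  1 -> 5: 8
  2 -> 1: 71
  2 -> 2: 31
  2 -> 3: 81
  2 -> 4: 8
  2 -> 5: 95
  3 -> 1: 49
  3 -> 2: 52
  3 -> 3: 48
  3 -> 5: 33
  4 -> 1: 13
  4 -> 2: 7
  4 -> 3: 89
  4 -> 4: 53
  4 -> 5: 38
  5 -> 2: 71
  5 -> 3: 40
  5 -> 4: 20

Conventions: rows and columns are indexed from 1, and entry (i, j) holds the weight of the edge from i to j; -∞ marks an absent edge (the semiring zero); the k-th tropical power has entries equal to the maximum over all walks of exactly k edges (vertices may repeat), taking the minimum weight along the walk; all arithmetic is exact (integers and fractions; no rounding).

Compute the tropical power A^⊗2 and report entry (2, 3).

A^⊗2:
  [49, 52, 59, 53, 38]
  [49, 71, 67, 59, 33]
  [52, 48, 52, 49, 52]
  [49, 52, 53, 53, 38]
  [71, 40, 71, 20, 71]
Key observation: the optimum is the walk 2->1->3, with weight 71 min 67 = 67.
Optimal value attained by: walk 2->1->3.
Answer: (A^⊗2)[2][3] = 67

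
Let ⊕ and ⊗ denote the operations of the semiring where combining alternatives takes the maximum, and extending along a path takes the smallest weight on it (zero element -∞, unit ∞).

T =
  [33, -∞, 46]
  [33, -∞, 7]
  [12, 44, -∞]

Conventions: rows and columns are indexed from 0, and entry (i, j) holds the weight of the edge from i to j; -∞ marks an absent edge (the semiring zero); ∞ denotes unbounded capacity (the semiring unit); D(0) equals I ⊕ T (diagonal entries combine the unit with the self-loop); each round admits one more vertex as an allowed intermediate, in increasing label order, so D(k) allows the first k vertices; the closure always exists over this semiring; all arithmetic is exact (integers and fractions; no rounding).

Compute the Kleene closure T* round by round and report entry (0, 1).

D(0):
  [∞, -∞, 46]
  [33, ∞, 7]
  [12, 44, ∞]
D(1):
  [∞, -∞, 46]
  [33, ∞, 33]
  [12, 44, ∞]
D(2):
  [∞, -∞, 46]
  [33, ∞, 33]
  [33, 44, ∞]
D(3):
  [∞, 44, 46]
  [33, ∞, 33]
  [33, 44, ∞]
Answer: T*[0][1] = 44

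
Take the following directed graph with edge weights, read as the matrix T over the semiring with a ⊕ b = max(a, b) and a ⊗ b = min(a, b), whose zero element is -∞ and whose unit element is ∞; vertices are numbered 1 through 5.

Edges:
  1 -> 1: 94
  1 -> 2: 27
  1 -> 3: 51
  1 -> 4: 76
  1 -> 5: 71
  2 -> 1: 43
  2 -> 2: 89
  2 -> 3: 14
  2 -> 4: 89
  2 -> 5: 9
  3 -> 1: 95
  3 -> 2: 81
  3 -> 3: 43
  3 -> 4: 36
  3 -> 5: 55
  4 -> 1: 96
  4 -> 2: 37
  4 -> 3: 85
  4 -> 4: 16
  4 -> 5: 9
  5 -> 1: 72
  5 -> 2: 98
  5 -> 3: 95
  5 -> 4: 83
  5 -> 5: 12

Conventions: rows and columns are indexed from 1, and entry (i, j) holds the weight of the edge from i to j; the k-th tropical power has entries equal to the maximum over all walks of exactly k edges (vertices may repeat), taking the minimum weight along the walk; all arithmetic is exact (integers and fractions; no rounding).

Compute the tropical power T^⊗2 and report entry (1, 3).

T^⊗2:
  [94, 71, 76, 76, 71]
  [89, 89, 85, 89, 43]
  [94, 81, 55, 81, 71]
  [94, 81, 51, 76, 71]
  [95, 89, 83, 89, 71]
Key observation: the optimum is the walk 1->4->3, with weight 76 min 85 = 76.
Optimal value attained by: walk 1->4->3.
Answer: (T^⊗2)[1][3] = 76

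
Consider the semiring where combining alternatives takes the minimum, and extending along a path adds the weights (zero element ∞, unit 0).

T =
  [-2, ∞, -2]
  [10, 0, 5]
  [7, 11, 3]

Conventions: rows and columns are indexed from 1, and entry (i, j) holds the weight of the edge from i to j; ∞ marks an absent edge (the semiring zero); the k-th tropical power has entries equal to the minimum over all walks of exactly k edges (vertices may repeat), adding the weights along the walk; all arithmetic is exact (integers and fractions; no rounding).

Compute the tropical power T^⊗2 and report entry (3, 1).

T^⊗2:
  [-4, 9, -4]
  [8, 0, 5]
  [5, 11, 5]
Key observation: the optimum is the walk 3->1->1, with weight 7 + (-2) = 5.
Optimal value attained by: walk 3->1->1.
Answer: (T^⊗2)[3][1] = 5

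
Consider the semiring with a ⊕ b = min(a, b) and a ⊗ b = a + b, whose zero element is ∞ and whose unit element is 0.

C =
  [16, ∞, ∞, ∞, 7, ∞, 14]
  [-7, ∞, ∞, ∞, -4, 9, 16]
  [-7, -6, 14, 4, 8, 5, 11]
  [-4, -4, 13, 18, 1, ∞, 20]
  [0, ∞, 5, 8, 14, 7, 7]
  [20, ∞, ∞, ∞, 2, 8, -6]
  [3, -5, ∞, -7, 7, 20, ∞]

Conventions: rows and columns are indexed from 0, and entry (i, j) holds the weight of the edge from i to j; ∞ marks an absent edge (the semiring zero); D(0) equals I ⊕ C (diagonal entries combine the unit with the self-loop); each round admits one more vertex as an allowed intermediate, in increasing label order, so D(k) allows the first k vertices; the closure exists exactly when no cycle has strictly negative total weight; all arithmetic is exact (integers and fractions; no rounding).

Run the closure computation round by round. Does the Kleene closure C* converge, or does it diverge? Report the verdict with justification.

D(0):
  [0, ∞, ∞, ∞, 7, ∞, 14]
  [-7, 0, ∞, ∞, -4, 9, 16]
  [-7, -6, 0, 4, 8, 5, 11]
  [-4, -4, 13, 0, 1, ∞, 20]
  [0, ∞, 5, 8, 0, 7, 7]
  [20, ∞, ∞, ∞, 2, 0, -6]
  [3, -5, ∞, -7, 7, 20, 0]
D(1):
  [0, ∞, ∞, ∞, 7, ∞, 14]
  [-7, 0, ∞, ∞, -4, 9, 7]
  [-7, -6, 0, 4, 0, 5, 7]
  [-4, -4, 13, 0, 1, ∞, 10]
  [0, ∞, 5, 8, 0, 7, 7]
  [20, ∞, ∞, ∞, 2, 0, -6]
  [3, -5, ∞, -7, 7, 20, 0]
D(2):
  [0, ∞, ∞, ∞, 7, ∞, 14]
  [-7, 0, ∞, ∞, -4, 9, 7]
  [-13, -6, 0, 4, -10, 3, 1]
  [-11, -4, 13, 0, -8, 5, 3]
  [0, ∞, 5, 8, 0, 7, 7]
  [20, ∞, ∞, ∞, 2, 0, -6]
  [-12, -5, ∞, -7, -9, 4, 0]
Detection: at round 3, diagonal entry (4, 4) turns strictly negative.
Key observation: the cycle 4->2->1->0->4 has total weight 5 + (-6) + (-7) + 7, which is strictly negative.
Answer: DIVERGES — negative cycle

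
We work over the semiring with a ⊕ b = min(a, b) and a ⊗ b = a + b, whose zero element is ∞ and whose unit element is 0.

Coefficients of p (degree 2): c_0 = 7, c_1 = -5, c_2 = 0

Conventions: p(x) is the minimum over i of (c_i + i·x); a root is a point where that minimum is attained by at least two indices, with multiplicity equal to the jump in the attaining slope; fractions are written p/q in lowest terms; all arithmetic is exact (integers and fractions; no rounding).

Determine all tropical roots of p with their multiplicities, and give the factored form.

hull edge (i=0, c=7) to (i=1, c=-5): slope -12, span 1
hull edge (i=1, c=-5) to (i=2, c=0): slope 5, span 1
Factored form: p(x) = 0 ⊗ (x ⊕ (-5)) ⊗ (x ⊕ 12)
Answer: roots = -5 (mult 1), 12 (mult 1)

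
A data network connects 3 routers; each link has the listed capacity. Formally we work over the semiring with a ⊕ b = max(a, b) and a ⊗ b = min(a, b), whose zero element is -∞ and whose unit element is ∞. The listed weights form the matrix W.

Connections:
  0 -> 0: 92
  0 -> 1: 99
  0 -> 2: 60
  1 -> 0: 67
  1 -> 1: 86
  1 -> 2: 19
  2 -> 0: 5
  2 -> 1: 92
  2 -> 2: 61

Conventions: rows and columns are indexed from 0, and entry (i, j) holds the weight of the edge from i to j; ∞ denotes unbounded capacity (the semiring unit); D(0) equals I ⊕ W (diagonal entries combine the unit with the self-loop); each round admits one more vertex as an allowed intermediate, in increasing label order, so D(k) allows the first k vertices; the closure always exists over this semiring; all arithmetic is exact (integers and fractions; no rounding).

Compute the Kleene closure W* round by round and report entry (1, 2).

D(0):
  [∞, 99, 60]
  [67, ∞, 19]
  [5, 92, ∞]
D(1):
  [∞, 99, 60]
  [67, ∞, 60]
  [5, 92, ∞]
D(2):
  [∞, 99, 60]
  [67, ∞, 60]
  [67, 92, ∞]
D(3):
  [∞, 99, 60]
  [67, ∞, 60]
  [67, 92, ∞]
Answer: W*[1][2] = 60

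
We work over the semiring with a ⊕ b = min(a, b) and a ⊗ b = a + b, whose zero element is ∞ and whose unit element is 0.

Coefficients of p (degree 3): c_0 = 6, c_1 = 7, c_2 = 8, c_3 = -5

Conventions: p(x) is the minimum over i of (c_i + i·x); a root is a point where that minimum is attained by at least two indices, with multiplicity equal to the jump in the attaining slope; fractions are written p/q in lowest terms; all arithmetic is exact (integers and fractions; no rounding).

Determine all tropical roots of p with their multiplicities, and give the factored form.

hull edge (i=0, c=6) to (i=3, c=-5): slope -11/3, span 3
Factored form: p(x) = -5 ⊗ (x ⊕ 11/3) ⊗ (x ⊕ 11/3) ⊗ (x ⊕ 11/3)
Answer: roots = 11/3 (mult 3)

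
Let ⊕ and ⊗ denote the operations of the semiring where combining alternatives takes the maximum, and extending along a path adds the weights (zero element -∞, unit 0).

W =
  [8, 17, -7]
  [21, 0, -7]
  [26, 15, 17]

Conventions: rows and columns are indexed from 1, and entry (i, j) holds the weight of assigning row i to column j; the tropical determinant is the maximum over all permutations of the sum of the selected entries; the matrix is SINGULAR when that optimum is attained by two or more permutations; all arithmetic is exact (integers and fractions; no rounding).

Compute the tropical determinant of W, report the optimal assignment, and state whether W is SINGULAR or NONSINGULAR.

σ = (1, 2, 3): 8 + 0 + 17 = 25
σ = (1, 3, 2): 8 + (-7) + 15 = 16
σ = (2, 1, 3): 17 + 21 + 17 = 55
σ = (2, 3, 1): 17 + (-7) + 26 = 36
σ = (3, 1, 2): (-7) + 21 + 15 = 29
σ = (3, 2, 1): (-7) + 0 + 26 = 19
Optimal value attained by: σ = (2, 1, 3).
Answer: det⊕(W) = 55; verdict: NONSINGULAR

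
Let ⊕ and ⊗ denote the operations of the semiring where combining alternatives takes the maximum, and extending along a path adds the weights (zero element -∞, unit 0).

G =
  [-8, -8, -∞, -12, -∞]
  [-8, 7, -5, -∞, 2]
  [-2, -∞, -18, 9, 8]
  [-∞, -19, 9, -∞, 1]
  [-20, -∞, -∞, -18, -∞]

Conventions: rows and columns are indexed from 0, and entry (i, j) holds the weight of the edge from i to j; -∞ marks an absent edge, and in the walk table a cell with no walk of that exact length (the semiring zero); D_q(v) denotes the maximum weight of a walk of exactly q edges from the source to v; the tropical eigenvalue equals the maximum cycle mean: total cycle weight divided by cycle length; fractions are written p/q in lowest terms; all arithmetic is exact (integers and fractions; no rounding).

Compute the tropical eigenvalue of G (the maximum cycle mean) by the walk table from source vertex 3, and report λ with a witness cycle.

q=0: [-∞, -∞, -∞, 0, -∞]
q=1: [-∞, -19, 9, -∞, 1]
q=2: [7, -12, -9, 18, 17]
q=3: [-1, -1, 27, 0, 19]
q=4: [25, 6, 9, 36, 35]
q=5: [17, 17, 45, 18, 37]
Optimal cycle mean attained by: cycle 2->3->2, total 9 + 9, length 2.
Answer: λ = 9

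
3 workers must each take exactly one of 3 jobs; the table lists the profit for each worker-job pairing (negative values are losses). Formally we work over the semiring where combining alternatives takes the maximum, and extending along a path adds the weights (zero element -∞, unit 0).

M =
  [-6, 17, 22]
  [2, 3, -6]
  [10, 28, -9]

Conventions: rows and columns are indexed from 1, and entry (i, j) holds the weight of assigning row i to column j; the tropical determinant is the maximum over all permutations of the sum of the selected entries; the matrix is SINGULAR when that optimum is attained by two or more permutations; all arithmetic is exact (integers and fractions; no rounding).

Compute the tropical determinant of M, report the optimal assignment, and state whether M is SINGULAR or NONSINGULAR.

σ = (1, 2, 3): (-6) + 3 + (-9) = -12
σ = (1, 3, 2): (-6) + (-6) + 28 = 16
σ = (2, 1, 3): 17 + 2 + (-9) = 10
σ = (2, 3, 1): 17 + (-6) + 10 = 21
σ = (3, 1, 2): 22 + 2 + 28 = 52
σ = (3, 2, 1): 22 + 3 + 10 = 35
Optimal value attained by: σ = (3, 1, 2).
Answer: det⊕(M) = 52; verdict: NONSINGULAR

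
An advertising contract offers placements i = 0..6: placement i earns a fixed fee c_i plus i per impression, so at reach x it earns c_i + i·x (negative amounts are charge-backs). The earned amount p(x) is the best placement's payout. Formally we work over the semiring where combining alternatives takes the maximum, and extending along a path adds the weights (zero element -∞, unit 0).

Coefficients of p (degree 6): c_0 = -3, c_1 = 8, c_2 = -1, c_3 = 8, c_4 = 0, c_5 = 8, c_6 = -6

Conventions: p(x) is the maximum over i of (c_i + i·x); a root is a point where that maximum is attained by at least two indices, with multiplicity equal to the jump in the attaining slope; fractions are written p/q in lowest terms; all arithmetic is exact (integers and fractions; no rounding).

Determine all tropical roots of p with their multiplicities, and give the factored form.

hull edge (i=0, c=-3) to (i=1, c=8): slope 11, span 1
hull edge (i=1, c=8) to (i=5, c=8): slope 0, span 4
hull edge (i=5, c=8) to (i=6, c=-6): slope -14, span 1
Factored form: p(x) = -6 ⊗ (x ⊕ (-11)) ⊗ (x ⊕ 0) ⊗ (x ⊕ 0) ⊗ (x ⊕ 0) ⊗ (x ⊕ 0) ⊗ (x ⊕ 14)
Answer: roots = -11 (mult 1), 0 (mult 4), 14 (mult 1)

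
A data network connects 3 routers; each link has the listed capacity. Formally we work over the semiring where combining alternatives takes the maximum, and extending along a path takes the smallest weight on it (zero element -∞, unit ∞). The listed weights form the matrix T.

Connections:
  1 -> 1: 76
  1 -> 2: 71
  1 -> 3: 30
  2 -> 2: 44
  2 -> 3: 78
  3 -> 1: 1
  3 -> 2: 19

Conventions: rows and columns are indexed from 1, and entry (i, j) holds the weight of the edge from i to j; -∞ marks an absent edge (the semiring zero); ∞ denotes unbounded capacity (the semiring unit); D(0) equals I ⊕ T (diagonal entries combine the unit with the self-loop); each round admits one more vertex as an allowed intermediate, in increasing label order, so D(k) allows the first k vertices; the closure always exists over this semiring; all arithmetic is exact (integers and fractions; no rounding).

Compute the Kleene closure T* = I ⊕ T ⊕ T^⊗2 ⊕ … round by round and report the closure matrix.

D(0):
  [∞, 71, 30]
  [-∞, ∞, 78]
  [1, 19, ∞]
D(1):
  [∞, 71, 30]
  [-∞, ∞, 78]
  [1, 19, ∞]
D(2):
  [∞, 71, 71]
  [-∞, ∞, 78]
  [1, 19, ∞]
D(3):
  [∞, 71, 71]
  [1, ∞, 78]
  [1, 19, ∞]
Answer: T* = [[∞, 71, 71], [1, ∞, 78], [1, 19, ∞]]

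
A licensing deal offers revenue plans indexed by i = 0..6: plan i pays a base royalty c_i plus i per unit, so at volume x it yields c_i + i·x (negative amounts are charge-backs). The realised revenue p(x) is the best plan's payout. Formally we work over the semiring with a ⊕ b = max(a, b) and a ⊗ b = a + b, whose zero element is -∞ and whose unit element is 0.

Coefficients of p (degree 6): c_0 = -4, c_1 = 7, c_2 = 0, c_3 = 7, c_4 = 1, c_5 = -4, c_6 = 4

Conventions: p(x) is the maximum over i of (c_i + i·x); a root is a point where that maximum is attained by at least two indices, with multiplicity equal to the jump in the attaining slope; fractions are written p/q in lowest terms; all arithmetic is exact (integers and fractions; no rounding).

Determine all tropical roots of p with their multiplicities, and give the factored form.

hull edge (i=0, c=-4) to (i=1, c=7): slope 11, span 1
hull edge (i=1, c=7) to (i=3, c=7): slope 0, span 2
hull edge (i=3, c=7) to (i=6, c=4): slope -1, span 3
Factored form: p(x) = 4 ⊗ (x ⊕ (-11)) ⊗ (x ⊕ 0) ⊗ (x ⊕ 0) ⊗ (x ⊕ 1) ⊗ (x ⊕ 1) ⊗ (x ⊕ 1)
Answer: roots = -11 (mult 1), 0 (mult 2), 1 (mult 3)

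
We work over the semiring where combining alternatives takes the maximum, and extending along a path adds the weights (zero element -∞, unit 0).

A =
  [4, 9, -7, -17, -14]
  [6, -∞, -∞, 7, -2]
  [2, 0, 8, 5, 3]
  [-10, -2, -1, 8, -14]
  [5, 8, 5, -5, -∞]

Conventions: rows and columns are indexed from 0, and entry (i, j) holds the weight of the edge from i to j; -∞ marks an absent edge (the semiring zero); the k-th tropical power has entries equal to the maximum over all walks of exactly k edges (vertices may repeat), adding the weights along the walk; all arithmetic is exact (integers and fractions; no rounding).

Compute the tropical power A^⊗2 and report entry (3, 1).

A^⊗2:
  [15, 13, 1, 16, 7]
  [10, 15, 6, 15, -7]
  [10, 11, 16, 13, 11]
  [4, 6, 7, 16, 2]
  [14, 14, 13, 15, 8]
Key observation: the optimum is the walk 3->3->1, with weight 8 + (-2) = 6.
Optimal value attained by: walk 3->3->1.
Answer: (A^⊗2)[3][1] = 6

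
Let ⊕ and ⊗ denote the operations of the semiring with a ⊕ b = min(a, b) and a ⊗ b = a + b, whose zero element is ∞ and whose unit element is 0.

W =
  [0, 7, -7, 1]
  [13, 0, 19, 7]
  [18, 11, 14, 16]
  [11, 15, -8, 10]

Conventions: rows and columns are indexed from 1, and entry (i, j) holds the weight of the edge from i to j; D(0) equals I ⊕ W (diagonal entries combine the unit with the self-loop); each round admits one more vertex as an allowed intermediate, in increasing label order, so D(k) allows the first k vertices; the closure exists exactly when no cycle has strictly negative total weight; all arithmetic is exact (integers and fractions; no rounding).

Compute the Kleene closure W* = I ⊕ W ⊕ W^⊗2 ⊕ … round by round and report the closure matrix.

D(0):
  [0, 7, -7, 1]
  [13, 0, 19, 7]
  [18, 11, 0, 16]
  [11, 15, -8, 0]
D(1):
  [0, 7, -7, 1]
  [13, 0, 6, 7]
  [18, 11, 0, 16]
  [11, 15, -8, 0]
D(2):
  [0, 7, -7, 1]
  [13, 0, 6, 7]
  [18, 11, 0, 16]
  [11, 15, -8, 0]
D(3):
  [0, 4, -7, 1]
  [13, 0, 6, 7]
  [18, 11, 0, 16]
  [10, 3, -8, 0]
D(4):
  [0, 4, -7, 1]
  [13, 0, -1, 7]
  [18, 11, 0, 16]
  [10, 3, -8, 0]
Answer: W* = [[0, 4, -7, 1], [13, 0, -1, 7], [18, 11, 0, 16], [10, 3, -8, 0]]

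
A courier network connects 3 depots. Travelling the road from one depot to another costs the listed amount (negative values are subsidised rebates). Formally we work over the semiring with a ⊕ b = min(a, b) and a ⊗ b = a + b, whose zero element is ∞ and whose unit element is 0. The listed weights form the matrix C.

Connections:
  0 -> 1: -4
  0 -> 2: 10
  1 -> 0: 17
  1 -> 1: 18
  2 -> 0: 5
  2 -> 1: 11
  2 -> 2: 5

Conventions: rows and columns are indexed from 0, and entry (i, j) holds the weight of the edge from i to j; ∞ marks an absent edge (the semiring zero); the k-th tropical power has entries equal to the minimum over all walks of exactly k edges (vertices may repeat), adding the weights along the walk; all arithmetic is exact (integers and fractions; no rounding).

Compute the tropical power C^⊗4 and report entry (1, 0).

C^⊗2:
  [13, 14, 15]
  [35, 13, 27]
  [10, 1, 10]
C^⊗3:
  [20, 9, 20]
  [30, 31, 32]
  [15, 6, 15]
C^⊗4:
  [25, 16, 25]
  [37, 26, 37]
  [20, 11, 20]
Key observation: the optimum is the walk 1->0->2->2->0, with weight 17 + 10 + 5 + 5 = 37.
Optimal value attained by: walk 1->0->2->2->0.
Answer: (C^⊗4)[1][0] = 37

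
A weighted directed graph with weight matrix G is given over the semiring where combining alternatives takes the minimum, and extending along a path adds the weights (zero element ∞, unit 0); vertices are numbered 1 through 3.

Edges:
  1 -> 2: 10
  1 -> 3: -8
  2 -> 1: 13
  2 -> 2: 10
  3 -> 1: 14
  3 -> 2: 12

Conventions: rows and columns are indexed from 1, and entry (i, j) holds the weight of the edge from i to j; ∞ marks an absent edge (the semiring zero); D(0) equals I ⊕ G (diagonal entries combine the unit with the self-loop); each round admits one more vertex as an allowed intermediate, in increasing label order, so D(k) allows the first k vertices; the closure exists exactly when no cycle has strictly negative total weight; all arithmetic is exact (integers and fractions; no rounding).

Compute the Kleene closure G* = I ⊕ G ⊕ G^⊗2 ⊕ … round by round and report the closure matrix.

D(0):
  [0, 10, -8]
  [13, 0, ∞]
  [14, 12, 0]
D(1):
  [0, 10, -8]
  [13, 0, 5]
  [14, 12, 0]
D(2):
  [0, 10, -8]
  [13, 0, 5]
  [14, 12, 0]
D(3):
  [0, 4, -8]
  [13, 0, 5]
  [14, 12, 0]
Answer: G* = [[0, 4, -8], [13, 0, 5], [14, 12, 0]]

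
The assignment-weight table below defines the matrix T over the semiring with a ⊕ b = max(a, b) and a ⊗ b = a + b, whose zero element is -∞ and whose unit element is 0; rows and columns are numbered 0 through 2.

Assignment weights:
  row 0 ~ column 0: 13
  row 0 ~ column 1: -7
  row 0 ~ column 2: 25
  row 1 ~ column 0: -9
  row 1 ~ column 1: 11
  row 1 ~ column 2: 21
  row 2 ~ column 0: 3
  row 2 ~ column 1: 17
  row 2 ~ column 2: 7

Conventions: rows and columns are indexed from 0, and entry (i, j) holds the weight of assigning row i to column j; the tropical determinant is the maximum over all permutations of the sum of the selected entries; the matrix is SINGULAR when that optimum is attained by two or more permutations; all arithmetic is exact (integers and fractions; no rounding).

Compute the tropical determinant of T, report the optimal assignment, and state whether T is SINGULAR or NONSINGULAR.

σ = (0, 1, 2): 13 + 11 + 7 = 31
σ = (0, 2, 1): 13 + 21 + 17 = 51
σ = (1, 0, 2): (-7) + (-9) + 7 = -9
σ = (1, 2, 0): (-7) + 21 + 3 = 17
σ = (2, 0, 1): 25 + (-9) + 17 = 33
σ = (2, 1, 0): 25 + 11 + 3 = 39
Optimal value attained by: σ = (0, 2, 1).
Answer: det⊕(T) = 51; verdict: NONSINGULAR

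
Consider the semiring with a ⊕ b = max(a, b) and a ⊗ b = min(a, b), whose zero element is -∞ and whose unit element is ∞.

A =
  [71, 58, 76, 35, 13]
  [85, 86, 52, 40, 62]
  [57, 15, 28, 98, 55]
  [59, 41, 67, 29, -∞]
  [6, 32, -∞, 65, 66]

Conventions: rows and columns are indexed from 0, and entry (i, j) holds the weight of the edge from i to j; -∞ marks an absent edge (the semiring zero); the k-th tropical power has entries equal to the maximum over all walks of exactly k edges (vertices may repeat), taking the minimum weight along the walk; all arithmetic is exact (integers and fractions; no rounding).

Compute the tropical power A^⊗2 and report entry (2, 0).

A^⊗2:
  [71, 58, 71, 76, 58]
  [85, 86, 76, 62, 62]
  [59, 57, 67, 55, 55]
  [59, 58, 59, 67, 55]
  [59, 41, 65, 65, 66]
Key observation: the optimum is the walk 2->3->0, with weight 98 min 59 = 59.
Optimal value attained by: walk 2->3->0.
Answer: (A^⊗2)[2][0] = 59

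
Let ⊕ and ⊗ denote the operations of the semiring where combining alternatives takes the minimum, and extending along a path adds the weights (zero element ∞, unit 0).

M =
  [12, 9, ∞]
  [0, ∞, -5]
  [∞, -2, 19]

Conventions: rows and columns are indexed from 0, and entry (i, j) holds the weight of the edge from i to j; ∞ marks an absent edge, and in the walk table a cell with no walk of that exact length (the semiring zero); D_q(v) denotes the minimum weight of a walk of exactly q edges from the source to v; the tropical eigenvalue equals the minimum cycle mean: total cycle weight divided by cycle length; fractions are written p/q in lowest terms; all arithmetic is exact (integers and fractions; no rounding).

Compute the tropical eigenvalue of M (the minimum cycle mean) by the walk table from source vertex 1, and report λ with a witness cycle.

q=0: [∞, 0, ∞]
q=1: [0, ∞, -5]
q=2: [12, -7, 14]
q=3: [-7, 12, -12]
Optimal cycle mean attained by: cycle 1->2->1, total (-5) + (-2), length 2.
Answer: λ = -7/2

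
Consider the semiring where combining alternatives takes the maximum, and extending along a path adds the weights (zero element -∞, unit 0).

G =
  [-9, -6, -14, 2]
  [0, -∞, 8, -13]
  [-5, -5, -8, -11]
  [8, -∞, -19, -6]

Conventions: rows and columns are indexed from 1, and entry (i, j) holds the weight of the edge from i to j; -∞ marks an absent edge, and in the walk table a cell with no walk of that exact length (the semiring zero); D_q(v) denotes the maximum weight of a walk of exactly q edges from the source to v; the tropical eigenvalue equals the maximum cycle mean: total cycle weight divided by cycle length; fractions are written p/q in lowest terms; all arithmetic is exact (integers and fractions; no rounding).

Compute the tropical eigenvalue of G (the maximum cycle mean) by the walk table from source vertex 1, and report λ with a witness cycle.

q=0: [0, -∞, -∞, -∞]
q=1: [-9, -6, -14, 2]
q=2: [10, -15, 2, -4]
q=3: [4, 4, -4, 12]
q=4: [20, -2, 12, 6]
Optimal cycle mean attained by: cycle 1->4->1, total 2 + 8, length 2.
Answer: λ = 5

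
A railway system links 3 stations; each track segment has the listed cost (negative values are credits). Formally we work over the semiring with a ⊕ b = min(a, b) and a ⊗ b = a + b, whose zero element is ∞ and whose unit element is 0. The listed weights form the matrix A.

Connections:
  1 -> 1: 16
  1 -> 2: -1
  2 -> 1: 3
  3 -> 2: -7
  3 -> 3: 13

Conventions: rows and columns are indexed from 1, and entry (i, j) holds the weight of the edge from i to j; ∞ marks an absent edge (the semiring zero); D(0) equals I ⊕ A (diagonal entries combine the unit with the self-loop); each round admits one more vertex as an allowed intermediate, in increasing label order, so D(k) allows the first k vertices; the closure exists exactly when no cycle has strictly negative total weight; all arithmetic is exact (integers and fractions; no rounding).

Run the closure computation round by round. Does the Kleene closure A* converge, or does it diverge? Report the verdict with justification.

D(0):
  [0, -1, ∞]
  [3, 0, ∞]
  [∞, -7, 0]
D(1):
  [0, -1, ∞]
  [3, 0, ∞]
  [∞, -7, 0]
D(2):
  [0, -1, ∞]
  [3, 0, ∞]
  [-4, -7, 0]
D(3):
  [0, -1, ∞]
  [3, 0, ∞]
  [-4, -7, 0]
Key observation: every diagonal entry stays at the unit through all rounds, so no improving cycle exists.
Answer: CONVERGES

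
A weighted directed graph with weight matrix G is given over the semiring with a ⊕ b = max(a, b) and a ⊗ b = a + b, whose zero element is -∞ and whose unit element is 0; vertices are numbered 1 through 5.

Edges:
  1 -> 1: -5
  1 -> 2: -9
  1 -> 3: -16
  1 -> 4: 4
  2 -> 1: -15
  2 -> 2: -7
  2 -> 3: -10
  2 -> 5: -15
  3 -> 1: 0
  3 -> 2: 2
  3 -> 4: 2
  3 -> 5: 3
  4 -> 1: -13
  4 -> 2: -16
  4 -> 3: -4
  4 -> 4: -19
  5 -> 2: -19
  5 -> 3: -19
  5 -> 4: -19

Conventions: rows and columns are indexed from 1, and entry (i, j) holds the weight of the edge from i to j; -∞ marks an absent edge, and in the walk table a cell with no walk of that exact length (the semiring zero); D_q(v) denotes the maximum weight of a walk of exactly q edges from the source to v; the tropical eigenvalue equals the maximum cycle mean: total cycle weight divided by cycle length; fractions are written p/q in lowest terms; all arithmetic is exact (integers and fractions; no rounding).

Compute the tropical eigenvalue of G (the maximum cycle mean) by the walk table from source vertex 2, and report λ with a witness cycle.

q=0: [-∞, 0, -∞, -∞, -∞]
q=1: [-15, -7, -10, -∞, -15]
q=2: [-10, -8, -17, -8, -7]
q=3: [-15, -15, -12, -6, -14]
q=4: [-12, -10, -10, -10, -9]
q=5: [-10, -8, -14, -8, -7]
Optimal cycle mean attained by: cycle 1->4->3->1, total 4 + (-4) + 0, length 3.
Answer: λ = 0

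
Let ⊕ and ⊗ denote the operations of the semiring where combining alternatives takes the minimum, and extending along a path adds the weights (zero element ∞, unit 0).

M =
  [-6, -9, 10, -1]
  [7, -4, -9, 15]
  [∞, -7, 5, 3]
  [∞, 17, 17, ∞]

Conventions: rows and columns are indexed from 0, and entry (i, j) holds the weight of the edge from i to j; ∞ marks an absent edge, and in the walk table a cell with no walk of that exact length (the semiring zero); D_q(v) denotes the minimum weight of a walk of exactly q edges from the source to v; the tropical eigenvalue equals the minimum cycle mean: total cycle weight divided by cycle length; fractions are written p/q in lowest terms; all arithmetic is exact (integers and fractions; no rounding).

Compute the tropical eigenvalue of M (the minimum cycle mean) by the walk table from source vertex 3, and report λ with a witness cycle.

q=0: [∞, ∞, ∞, 0]
q=1: [∞, 17, 17, ∞]
q=2: [24, 10, 8, 20]
q=3: [17, 1, 1, 11]
q=4: [8, -6, -8, 4]
Optimal cycle mean attained by: cycle 1->2->1, total (-9) + (-7), length 2.
Answer: λ = -8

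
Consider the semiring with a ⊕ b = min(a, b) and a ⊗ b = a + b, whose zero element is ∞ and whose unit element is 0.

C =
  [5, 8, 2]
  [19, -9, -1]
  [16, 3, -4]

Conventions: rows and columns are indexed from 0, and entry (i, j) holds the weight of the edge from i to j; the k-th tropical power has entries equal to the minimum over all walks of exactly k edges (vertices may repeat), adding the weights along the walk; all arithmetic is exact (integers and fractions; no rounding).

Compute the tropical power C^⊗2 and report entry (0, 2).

C^⊗2:
  [10, -1, -2]
  [10, -18, -10]
  [12, -6, -8]
Key observation: the optimum is the walk 0->2->2, with weight 2 + (-4) = -2.
Optimal value attained by: walk 0->2->2.
Answer: (C^⊗2)[0][2] = -2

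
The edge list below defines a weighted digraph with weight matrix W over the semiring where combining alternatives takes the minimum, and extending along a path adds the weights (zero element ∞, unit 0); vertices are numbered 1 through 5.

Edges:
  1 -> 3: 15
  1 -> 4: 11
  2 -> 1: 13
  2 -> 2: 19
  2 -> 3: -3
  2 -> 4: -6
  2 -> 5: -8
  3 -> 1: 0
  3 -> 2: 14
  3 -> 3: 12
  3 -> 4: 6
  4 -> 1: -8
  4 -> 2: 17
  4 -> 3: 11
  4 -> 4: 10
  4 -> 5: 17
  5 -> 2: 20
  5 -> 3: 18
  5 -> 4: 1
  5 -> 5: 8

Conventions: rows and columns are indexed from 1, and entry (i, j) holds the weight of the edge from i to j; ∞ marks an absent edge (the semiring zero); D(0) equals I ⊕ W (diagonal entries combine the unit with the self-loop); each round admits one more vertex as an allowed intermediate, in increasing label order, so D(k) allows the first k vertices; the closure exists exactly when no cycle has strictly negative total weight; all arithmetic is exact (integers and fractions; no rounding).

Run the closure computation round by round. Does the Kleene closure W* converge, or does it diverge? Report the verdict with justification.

D(0):
  [0, ∞, 15, 11, ∞]
  [13, 0, -3, -6, -8]
  [0, 14, 0, 6, ∞]
  [-8, 17, 11, 0, 17]
  [∞, 20, 18, 1, 0]
D(1):
  [0, ∞, 15, 11, ∞]
  [13, 0, -3, -6, -8]
  [0, 14, 0, 6, ∞]
  [-8, 17, 7, 0, 17]
  [∞, 20, 18, 1, 0]
D(2):
  [0, ∞, 15, 11, ∞]
  [13, 0, -3, -6, -8]
  [0, 14, 0, 6, 6]
  [-8, 17, 7, 0, 9]
  [33, 20, 17, 1, 0]
D(3):
  [0, 29, 15, 11, 21]
  [-3, 0, -3, -6, -8]
  [0, 14, 0, 6, 6]
  [-8, 17, 7, 0, 9]
  [17, 20, 17, 1, 0]
D(4):
  [0, 28, 15, 11, 20]
  [-14, 0, -3, -6, -8]
  [-2, 14, 0, 6, 6]
  [-8, 17, 7, 0, 9]
  [-7, 18, 8, 1, 0]
D(5):
  [0, 28, 15, 11, 20]
  [-15, 0, -3, -7, -8]
  [-2, 14, 0, 6, 6]
  [-8, 17, 7, 0, 9]
  [-7, 18, 8, 1, 0]
Key observation: every diagonal entry stays at the unit through all rounds, so no improving cycle exists.
Answer: CONVERGES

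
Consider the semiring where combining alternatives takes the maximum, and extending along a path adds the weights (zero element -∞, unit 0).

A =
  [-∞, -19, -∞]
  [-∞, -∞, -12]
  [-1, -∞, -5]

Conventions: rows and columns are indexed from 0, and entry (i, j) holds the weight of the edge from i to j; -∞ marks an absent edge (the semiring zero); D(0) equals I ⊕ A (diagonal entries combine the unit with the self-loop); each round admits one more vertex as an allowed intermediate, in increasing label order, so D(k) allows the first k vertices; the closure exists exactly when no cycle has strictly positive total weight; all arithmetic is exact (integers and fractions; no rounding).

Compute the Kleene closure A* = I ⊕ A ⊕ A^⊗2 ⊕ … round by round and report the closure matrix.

D(0):
  [0, -19, -∞]
  [-∞, 0, -12]
  [-1, -∞, 0]
D(1):
  [0, -19, -∞]
  [-∞, 0, -12]
  [-1, -20, 0]
D(2):
  [0, -19, -31]
  [-∞, 0, -12]
  [-1, -20, 0]
D(3):
  [0, -19, -31]
  [-13, 0, -12]
  [-1, -20, 0]
Answer: A* = [[0, -19, -31], [-13, 0, -12], [-1, -20, 0]]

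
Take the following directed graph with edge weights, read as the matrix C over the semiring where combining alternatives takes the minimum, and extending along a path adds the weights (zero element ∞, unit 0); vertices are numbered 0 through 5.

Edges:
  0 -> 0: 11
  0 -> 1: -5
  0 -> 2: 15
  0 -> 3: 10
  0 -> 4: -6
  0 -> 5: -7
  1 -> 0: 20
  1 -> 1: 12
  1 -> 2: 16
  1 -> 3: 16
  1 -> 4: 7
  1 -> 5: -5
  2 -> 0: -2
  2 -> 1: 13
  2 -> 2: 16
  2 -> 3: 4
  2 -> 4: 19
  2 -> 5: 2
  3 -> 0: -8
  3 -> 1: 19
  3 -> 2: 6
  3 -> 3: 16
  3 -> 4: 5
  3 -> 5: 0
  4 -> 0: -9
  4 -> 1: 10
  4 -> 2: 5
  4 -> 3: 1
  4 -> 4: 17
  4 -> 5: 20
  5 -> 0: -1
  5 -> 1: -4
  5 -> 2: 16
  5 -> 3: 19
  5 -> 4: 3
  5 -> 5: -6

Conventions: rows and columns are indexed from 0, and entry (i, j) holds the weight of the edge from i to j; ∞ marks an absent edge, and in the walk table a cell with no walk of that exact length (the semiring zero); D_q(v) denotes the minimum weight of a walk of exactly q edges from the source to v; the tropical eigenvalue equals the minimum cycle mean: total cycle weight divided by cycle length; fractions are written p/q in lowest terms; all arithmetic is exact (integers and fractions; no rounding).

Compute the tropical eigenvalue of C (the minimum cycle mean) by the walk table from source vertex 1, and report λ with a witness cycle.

q=0: [∞, 0, ∞, ∞, ∞, ∞]
q=1: [20, 12, 16, 16, 7, -5]
q=2: [-6, -9, 11, 8, -2, -11]
q=3: [-12, -15, 3, -1, -12, -17]
q=4: [-21, -21, -7, -11, -18, -23]
q=5: [-27, -27, -13, -17, -27, -29]
q=6: [-36, -33, -22, -26, -33, -35]
Optimal cycle mean attained by: cycle 0->4->0, total (-6) + (-9), length 2.
Answer: λ = -15/2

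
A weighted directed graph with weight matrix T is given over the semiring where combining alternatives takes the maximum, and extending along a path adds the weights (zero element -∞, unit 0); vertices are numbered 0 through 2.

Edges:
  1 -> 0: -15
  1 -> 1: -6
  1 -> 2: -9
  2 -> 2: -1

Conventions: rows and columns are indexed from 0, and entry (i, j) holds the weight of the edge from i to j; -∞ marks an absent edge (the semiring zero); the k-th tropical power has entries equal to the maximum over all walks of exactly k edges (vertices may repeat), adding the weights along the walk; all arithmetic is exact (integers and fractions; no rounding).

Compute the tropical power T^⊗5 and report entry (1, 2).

T^⊗2:
  [-∞, -∞, -∞]
  [-21, -12, -10]
  [-∞, -∞, -2]
T^⊗3:
  [-∞, -∞, -∞]
  [-27, -18, -11]
  [-∞, -∞, -3]
T^⊗4:
  [-∞, -∞, -∞]
  [-33, -24, -12]
  [-∞, -∞, -4]
T^⊗5:
  [-∞, -∞, -∞]
  [-39, -30, -13]
  [-∞, -∞, -5]
Key observation: the optimum is the walk 1->2->2->2->2->2, with weight (-9) + (-1) + (-1) + (-1) + (-1) = -13.
Optimal value attained by: walk 1->2->2->2->2->2.
Answer: (T^⊗5)[1][2] = -13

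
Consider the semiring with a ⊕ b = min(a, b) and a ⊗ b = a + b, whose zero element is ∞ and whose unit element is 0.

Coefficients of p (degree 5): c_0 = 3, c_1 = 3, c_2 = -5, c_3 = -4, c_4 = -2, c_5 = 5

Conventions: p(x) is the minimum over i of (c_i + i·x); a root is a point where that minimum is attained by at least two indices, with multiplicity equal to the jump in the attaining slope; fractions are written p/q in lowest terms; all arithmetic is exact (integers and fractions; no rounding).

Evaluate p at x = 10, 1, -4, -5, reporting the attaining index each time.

p(10) = min(3+0·10=3, 3+1·10=13, -5+2·10=15, -4+3·10=26, -2+4·10=38, 5+5·10=55) = 3 (attained by i=0)
p(1) = min(3+0·1=3, 3+1·1=4, -5+2·1=-3, -4+3·1=-1, -2+4·1=2, 5+5·1=10) = -3 (attained by i=2)
p(-4) = min(3+0·(-4)=3, 3+1·(-4)=-1, -5+2·(-4)=-13, -4+3·(-4)=-16, -2+4·(-4)=-18, 5+5·(-4)=-15) = -18 (attained by i=4)
p(-5) = min(3+0·(-5)=3, 3+1·(-5)=-2, -5+2·(-5)=-15, -4+3·(-5)=-19, -2+4·(-5)=-22, 5+5·(-5)=-20) = -22 (attained by i=4)
Answer: p(10) = 3; p(1) = -3; p(-4) = -18; p(-5) = -22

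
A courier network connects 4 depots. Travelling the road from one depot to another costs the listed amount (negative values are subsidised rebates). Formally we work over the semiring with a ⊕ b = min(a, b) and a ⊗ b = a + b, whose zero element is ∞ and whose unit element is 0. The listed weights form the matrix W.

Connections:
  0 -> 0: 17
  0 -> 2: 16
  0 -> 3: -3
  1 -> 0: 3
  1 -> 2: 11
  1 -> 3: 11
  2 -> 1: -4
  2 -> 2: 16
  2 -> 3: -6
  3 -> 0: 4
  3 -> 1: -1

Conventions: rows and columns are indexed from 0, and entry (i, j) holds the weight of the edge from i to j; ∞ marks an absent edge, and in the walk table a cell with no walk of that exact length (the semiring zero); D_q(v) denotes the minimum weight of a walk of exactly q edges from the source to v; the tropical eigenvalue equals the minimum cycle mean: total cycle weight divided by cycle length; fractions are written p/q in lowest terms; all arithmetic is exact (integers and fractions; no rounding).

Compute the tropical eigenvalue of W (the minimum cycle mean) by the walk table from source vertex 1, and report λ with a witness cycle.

q=0: [∞, 0, ∞, ∞]
q=1: [3, ∞, 11, 11]
q=2: [15, 7, 19, 0]
q=3: [4, -1, 18, 12]
q=4: [2, 11, 10, 1]
Optimal cycle mean attained by: cycle 0->3->1->0, total (-3) + (-1) + 3, length 3.
Answer: λ = -1/3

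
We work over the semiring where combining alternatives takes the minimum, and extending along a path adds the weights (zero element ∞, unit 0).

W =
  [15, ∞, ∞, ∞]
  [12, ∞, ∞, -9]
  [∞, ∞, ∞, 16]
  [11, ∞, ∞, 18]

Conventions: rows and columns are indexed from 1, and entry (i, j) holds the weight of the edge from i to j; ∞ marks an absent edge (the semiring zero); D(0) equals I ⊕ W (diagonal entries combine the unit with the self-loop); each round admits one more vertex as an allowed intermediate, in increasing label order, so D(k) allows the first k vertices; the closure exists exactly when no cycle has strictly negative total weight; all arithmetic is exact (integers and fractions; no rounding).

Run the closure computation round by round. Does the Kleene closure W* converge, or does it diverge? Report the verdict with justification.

D(0):
  [0, ∞, ∞, ∞]
  [12, 0, ∞, -9]
  [∞, ∞, 0, 16]
  [11, ∞, ∞, 0]
D(1):
  [0, ∞, ∞, ∞]
  [12, 0, ∞, -9]
  [∞, ∞, 0, 16]
  [11, ∞, ∞, 0]
D(2):
  [0, ∞, ∞, ∞]
  [12, 0, ∞, -9]
  [∞, ∞, 0, 16]
  [11, ∞, ∞, 0]
D(3):
  [0, ∞, ∞, ∞]
  [12, 0, ∞, -9]
  [∞, ∞, 0, 16]
  [11, ∞, ∞, 0]
D(4):
  [0, ∞, ∞, ∞]
  [2, 0, ∞, -9]
  [27, ∞, 0, 16]
  [11, ∞, ∞, 0]
Key observation: every diagonal entry stays at the unit through all rounds, so no improving cycle exists.
Answer: CONVERGES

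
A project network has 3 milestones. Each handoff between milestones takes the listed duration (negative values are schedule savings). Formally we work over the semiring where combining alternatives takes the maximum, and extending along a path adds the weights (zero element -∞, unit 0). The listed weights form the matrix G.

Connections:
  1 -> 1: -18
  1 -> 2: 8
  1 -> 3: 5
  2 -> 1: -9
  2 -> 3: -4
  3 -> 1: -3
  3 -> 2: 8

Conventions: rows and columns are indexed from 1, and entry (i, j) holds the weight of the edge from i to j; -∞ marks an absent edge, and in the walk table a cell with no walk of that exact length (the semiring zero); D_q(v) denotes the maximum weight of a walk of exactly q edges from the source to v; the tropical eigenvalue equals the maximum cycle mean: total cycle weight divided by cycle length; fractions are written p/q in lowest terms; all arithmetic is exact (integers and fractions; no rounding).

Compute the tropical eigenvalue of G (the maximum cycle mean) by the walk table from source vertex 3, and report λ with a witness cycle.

q=0: [-∞, -∞, 0]
q=1: [-3, 8, -∞]
q=2: [-1, 5, 4]
q=3: [1, 12, 4]
Optimal cycle mean attained by: cycle 2->3->2, total (-4) + 8, length 2.
Answer: λ = 2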